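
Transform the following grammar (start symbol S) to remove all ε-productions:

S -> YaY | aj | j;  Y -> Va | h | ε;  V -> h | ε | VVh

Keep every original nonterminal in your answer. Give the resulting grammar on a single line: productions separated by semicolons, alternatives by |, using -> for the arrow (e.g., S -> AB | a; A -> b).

S -> a | j | Ya | aY | aj | YaY; V -> h | Vh | VVh; Y -> a | h | Va

Nullable set: {V, Y}.
S -> YaY: Y, Y nullable, giving Ya | YaY | a | aY.
Drop V -> ε.
V -> VVh: V, V nullable, giving VVh | Vh | h.
Drop Y -> ε.
Y -> Va: V nullable, giving Va | a.
Unchanged (no nullable symbols): S -> aj; S -> j; V -> h; Y -> h.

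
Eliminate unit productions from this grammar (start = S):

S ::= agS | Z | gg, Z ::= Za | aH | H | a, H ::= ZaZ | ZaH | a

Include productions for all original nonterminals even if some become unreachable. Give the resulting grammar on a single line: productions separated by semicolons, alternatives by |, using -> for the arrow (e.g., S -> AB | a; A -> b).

Unit productions: S->Z, Z->H.
Unit pairs (A ⇒* B via units): (S,H), (S,Z), (Z,H).
S: inherits non-unit rules of {H, S, Z} → Za | ZaH | ZaZ | a | aH | agS | gg.
H: inherits non-unit rules of {H} → ZaH | ZaZ | a.
Z: inherits non-unit rules of {H, Z} → Za | ZaH | ZaZ | a | aH.

S -> a | Za | aH | gg | ZaH | ZaZ | agS; H -> a | ZaH | ZaZ; Z -> a | Za | aH | ZaH | ZaZ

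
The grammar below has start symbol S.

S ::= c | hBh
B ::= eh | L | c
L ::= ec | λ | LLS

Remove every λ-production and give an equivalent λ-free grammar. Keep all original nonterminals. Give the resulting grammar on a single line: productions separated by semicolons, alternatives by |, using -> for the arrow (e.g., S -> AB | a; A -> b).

S -> c | hh | hBh; B -> L | c | eh; L -> S | LS | ec | LLS

Nullable set: {B, L}.
S -> hBh: B nullable, giving hBh | hh.
B -> L: L nullable, giving L.
Drop L -> λ.
L -> LLS: L, L nullable, giving LLS | LS | S.
Unchanged (no nullable symbols): S -> c; B -> c; B -> eh; L -> ec.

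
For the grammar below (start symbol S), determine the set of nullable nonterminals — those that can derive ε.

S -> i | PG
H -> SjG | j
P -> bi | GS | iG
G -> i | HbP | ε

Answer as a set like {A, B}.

Directly nullable (have an ε-rule): {G}.
Not nullable: H, P, S — each has a terminal in every rule's right-hand side or depends on a non-nullable symbol.

{G}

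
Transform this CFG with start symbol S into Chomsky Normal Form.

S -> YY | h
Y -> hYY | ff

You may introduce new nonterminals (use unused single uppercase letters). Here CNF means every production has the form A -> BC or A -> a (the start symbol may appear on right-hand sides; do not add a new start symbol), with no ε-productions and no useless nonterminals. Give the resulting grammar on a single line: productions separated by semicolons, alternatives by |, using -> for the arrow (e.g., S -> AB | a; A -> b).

S -> h | YY; A -> f; B -> h; C -> YY; Y -> AA | BC

No ε-productions.
No unit productions to eliminate.
TERM: introduce A -> f, B -> h and substitute in every rule of length ≥2.
BIN: Y -> BYY becomes Y -> BC, C -> YY.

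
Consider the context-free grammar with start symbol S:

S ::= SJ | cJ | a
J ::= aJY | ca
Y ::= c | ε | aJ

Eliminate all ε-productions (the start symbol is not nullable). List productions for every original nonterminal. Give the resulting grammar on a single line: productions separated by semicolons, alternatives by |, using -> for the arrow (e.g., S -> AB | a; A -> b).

Nullable set: {Y}.
J -> aJY: Y nullable, giving aJ | aJY.
Drop Y -> ε.
Unchanged (no nullable symbols): S -> SJ; S -> a; S -> cJ; J -> ca; Y -> aJ; Y -> c.

S -> a | SJ | cJ; J -> aJ | ca | aJY; Y -> c | aJ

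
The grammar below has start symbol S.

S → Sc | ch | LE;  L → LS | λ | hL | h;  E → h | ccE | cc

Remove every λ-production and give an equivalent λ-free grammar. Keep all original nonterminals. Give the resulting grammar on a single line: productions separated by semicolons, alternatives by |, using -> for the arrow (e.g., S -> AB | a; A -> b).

Nullable set: {L}.
S -> LE: L nullable, giving E | LE.
Drop L -> λ.
L -> LS: L nullable, giving LS | S.
L -> hL: L nullable, giving h | hL.
Unchanged (no nullable symbols): S -> Sc; S -> ch; E -> cc; E -> ccE; E -> h; L -> h.

S -> E | LE | Sc | ch; E -> h | cc | ccE; L -> S | h | LS | hL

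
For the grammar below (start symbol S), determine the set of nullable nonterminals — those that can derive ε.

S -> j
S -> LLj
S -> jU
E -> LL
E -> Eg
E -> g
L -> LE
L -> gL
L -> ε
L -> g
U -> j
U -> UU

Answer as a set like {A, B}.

Directly nullable (have an ε-rule): {L}.
E is nullable via E -> LL (every symbol on the right is already known nullable).
Not nullable: S, U — each has a terminal in every rule's right-hand side or depends on a non-nullable symbol.

{E, L}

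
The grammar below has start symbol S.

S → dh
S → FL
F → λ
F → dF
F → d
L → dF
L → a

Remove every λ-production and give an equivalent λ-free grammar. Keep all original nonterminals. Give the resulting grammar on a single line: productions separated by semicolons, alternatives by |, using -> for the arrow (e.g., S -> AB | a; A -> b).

S -> L | FL | dh; F -> d | dF; L -> a | d | dF

Nullable set: {F}.
S -> FL: F nullable, giving FL | L.
Drop F -> λ.
F -> dF: F nullable, giving d | dF.
L -> dF: F nullable, giving d | dF.
Unchanged (no nullable symbols): S -> dh; F -> d; L -> a.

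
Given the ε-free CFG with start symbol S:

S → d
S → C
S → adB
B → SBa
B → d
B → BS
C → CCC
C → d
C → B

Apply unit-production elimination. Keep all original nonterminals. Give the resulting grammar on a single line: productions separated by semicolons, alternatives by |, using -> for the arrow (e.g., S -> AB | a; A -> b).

Unit productions: C->B, S->C.
Unit pairs (A ⇒* B via units): (C,B), (S,B), (S,C).
S: inherits non-unit rules of {B, C, S} → BS | CCC | SBa | adB | d.
B: inherits non-unit rules of {B} → BS | SBa | d.
C: inherits non-unit rules of {B, C} → BS | CCC | SBa | d.

S -> d | BS | CCC | SBa | adB; B -> d | BS | SBa; C -> d | BS | CCC | SBa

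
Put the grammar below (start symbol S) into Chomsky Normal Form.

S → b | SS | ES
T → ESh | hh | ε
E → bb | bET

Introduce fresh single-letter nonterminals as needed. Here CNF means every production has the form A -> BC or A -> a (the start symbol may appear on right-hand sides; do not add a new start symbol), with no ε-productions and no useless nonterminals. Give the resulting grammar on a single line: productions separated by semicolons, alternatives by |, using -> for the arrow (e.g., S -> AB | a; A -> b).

S -> b | ES | SS; A -> b; B -> h; C -> ET; D -> SB; E -> AA | AC | AE; T -> BB | ED

Nullable: {T}; after ε-elimination: S -> b | ES | SS; E -> bE | bb | bET; T -> hh | ESh.
No unit productions to eliminate.
TERM: introduce A -> b, B -> h and substitute in every rule of length ≥2.
BIN: E -> AET becomes E -> AC, C -> ET; T -> ESB becomes T -> ED, D -> SB.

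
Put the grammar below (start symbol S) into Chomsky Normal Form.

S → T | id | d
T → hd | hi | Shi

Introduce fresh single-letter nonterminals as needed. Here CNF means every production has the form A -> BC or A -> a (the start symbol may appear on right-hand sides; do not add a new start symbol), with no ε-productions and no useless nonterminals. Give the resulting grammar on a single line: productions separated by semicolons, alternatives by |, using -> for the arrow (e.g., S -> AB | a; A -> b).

S -> d | AB | AC | BC | SD; A -> h; B -> i; C -> d; D -> AB

No ε-productions.
After unit-elimination: S -> d | hd | hi | id | Shi; T -> hd | hi | Shi.
TERM: introduce C -> d, A -> h, B -> i and substitute in every rule of length ≥2.
BIN: S -> SAB becomes S -> SD, D -> AB; T -> SAB becomes T -> SE, E -> AB.
Drop unreachable/unproductive: T.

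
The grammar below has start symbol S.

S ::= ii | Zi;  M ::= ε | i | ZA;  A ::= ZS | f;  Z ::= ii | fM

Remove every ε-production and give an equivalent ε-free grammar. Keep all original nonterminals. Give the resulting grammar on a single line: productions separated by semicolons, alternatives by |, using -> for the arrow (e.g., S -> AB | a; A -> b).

S -> Zi | ii; A -> f | ZS; M -> i | ZA; Z -> f | fM | ii

Nullable set: {M}.
Drop M -> ε.
Z -> fM: M nullable, giving f | fM.
Unchanged (no nullable symbols): S -> Zi; S -> ii; A -> ZS; A -> f; M -> ZA; M -> i; Z -> ii.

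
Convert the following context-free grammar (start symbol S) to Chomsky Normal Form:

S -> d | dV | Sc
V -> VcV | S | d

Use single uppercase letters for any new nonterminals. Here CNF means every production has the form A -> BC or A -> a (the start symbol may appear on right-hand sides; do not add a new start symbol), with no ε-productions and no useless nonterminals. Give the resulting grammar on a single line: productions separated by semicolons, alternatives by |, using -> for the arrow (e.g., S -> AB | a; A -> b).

S -> d | BV | SA; A -> c; B -> d; C -> AV; V -> d | BV | SA | VC

No ε-productions.
After unit-elimination: S -> d | Sc | dV; V -> d | Sc | dV | VcV.
TERM: introduce A -> c, B -> d and substitute in every rule of length ≥2.
BIN: V -> VAV becomes V -> VC, C -> AV.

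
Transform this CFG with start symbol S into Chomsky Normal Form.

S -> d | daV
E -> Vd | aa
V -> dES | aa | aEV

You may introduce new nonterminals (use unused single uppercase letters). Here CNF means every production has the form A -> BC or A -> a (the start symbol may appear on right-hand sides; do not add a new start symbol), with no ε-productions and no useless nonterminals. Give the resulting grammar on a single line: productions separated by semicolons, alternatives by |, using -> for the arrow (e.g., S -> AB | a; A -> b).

No ε-productions.
No unit productions to eliminate.
TERM: introduce B -> a, A -> d and substitute in every rule of length ≥2.
BIN: S -> ABV becomes S -> AC, C -> BV; V -> AES becomes V -> AD, D -> ES; V -> BEV becomes V -> BF, F -> EV.

S -> d | AC; A -> d; B -> a; C -> BV; D -> ES; E -> BB | VA; F -> EV; V -> AD | BB | BF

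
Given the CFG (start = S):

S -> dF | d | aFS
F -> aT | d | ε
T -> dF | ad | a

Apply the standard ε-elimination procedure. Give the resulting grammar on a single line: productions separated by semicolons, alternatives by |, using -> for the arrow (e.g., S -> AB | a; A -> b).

S -> d | aS | dF | aFS; F -> d | aT; T -> a | d | ad | dF

Nullable set: {F}.
S -> aFS: F nullable, giving aFS | aS.
S -> dF: F nullable, giving d | dF.
Drop F -> ε.
T -> dF: F nullable, giving d | dF.
Unchanged (no nullable symbols): S -> d; F -> aT; F -> d; T -> a; T -> ad.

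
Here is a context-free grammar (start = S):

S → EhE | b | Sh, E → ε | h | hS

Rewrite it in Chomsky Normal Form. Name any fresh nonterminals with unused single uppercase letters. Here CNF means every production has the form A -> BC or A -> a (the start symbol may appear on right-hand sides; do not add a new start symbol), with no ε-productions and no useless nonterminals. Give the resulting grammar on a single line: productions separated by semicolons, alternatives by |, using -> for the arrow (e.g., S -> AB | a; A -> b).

Nullable: {E}; after ε-elimination: S -> b | h | Eh | Sh | hE | EhE; E -> h | hS.
No unit productions to eliminate.
TERM: introduce A -> h and substitute in every rule of length ≥2.
BIN: S -> EAE becomes S -> EB, B -> AE.

S -> b | h | AE | EA | EB | SA; A -> h; B -> AE; E -> h | AS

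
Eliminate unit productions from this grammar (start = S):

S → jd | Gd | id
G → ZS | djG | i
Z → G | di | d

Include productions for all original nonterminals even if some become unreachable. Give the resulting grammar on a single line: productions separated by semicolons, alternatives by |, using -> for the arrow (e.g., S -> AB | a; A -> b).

S -> Gd | id | jd; G -> i | ZS | djG; Z -> d | i | ZS | di | djG

Unit productions: Z->G.
Unit pairs (A ⇒* B via units): (Z,G).
S: inherits non-unit rules of {S} → Gd | id | jd.
G: inherits non-unit rules of {G} → ZS | djG | i.
Z: inherits non-unit rules of {G, Z} → ZS | d | di | djG | i.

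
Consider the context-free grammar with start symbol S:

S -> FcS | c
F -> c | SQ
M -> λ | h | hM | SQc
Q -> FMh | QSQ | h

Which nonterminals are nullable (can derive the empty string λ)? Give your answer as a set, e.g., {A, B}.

Directly nullable (have an ε-rule): {M}.
Not nullable: F, Q, S — each has a terminal in every rule's right-hand side or depends on a non-nullable symbol.

{M}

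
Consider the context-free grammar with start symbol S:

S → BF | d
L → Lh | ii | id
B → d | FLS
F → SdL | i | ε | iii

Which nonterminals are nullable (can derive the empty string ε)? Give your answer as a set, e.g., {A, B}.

Directly nullable (have an ε-rule): {F}.
Not nullable: B, L, S — each has a terminal in every rule's right-hand side or depends on a non-nullable symbol.

{F}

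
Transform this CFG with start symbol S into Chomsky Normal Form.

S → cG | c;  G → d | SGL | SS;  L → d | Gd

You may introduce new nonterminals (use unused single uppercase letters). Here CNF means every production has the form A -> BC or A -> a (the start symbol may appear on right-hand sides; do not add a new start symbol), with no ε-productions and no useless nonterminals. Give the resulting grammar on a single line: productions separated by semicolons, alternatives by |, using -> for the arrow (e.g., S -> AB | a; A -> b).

No ε-productions.
No unit productions to eliminate.
TERM: introduce B -> c, A -> d and substitute in every rule of length ≥2.
BIN: G -> SGL becomes G -> SC, C -> GL.

S -> c | BG; A -> d; B -> c; C -> GL; G -> d | SC | SS; L -> d | GA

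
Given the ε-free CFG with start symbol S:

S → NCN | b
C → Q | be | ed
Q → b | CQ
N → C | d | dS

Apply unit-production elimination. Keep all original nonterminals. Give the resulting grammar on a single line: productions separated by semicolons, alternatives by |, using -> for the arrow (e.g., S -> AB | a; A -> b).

Unit productions: C->Q, N->C.
Unit pairs (A ⇒* B via units): (C,Q), (N,C), (N,Q).
S: inherits non-unit rules of {S} → NCN | b.
C: inherits non-unit rules of {C, Q} → CQ | b | be | ed.
N: inherits non-unit rules of {C, N, Q} → CQ | b | be | d | dS | ed.
Q: inherits non-unit rules of {Q} → CQ | b.

S -> b | NCN; C -> b | CQ | be | ed; N -> b | d | CQ | be | dS | ed; Q -> b | CQ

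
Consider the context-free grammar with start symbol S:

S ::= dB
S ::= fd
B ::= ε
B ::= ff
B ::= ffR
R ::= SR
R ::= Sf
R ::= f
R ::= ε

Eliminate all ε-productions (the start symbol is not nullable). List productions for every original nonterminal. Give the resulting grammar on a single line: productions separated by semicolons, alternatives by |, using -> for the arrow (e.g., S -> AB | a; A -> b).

S -> d | dB | fd; B -> ff | ffR; R -> S | f | SR | Sf

Nullable set: {B, R}.
S -> dB: B nullable, giving d | dB.
Drop B -> ε.
B -> ffR: R nullable, giving ff | ffR.
Drop R -> ε.
R -> SR: R nullable, giving S | SR.
Unchanged (no nullable symbols): S -> fd; B -> ff; R -> Sf; R -> f.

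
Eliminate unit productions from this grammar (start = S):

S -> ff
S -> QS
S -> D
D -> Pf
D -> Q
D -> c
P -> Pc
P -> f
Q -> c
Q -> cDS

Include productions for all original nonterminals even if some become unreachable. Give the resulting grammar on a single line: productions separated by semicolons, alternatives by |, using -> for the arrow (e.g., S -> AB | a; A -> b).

Unit productions: D->Q, S->D.
Unit pairs (A ⇒* B via units): (D,Q), (S,D), (S,Q).
S: inherits non-unit rules of {D, Q, S} → Pf | QS | c | cDS | ff.
D: inherits non-unit rules of {D, Q} → Pf | c | cDS.
P: inherits non-unit rules of {P} → Pc | f.
Q: inherits non-unit rules of {Q} → c | cDS.

S -> c | Pf | QS | ff | cDS; D -> c | Pf | cDS; P -> f | Pc; Q -> c | cDS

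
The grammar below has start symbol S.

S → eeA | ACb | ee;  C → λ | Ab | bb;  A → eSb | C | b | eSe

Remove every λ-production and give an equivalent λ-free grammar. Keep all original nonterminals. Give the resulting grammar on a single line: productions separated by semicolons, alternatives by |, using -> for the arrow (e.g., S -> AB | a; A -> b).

Nullable set: {A, C}.
S -> ACb: A, C nullable, giving ACb | Ab | Cb | b.
S -> eeA: A nullable, giving ee | eeA.
A -> C: C nullable, giving C.
Drop C -> λ.
C -> Ab: A nullable, giving Ab | b.
Unchanged (no nullable symbols): S -> ee; A -> b; A -> eSb; A -> eSe; C -> bb.

S -> b | Ab | Cb | ee | ACb | eeA; A -> C | b | eSb | eSe; C -> b | Ab | bb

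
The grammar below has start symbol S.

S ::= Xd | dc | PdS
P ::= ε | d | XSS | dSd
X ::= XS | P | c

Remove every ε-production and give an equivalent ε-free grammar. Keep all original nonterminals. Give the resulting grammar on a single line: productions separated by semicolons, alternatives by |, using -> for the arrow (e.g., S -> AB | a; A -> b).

Nullable set: {P, X}.
S -> PdS: P nullable, giving PdS | dS.
S -> Xd: X nullable, giving Xd | d.
Drop P -> ε.
P -> XSS: X nullable, giving SS | XSS.
X -> P: P nullable, giving P.
X -> XS: X nullable, giving S | XS.
Unchanged (no nullable symbols): S -> dc; P -> d; P -> dSd; X -> c.

S -> d | Xd | dS | dc | PdS; P -> d | SS | XSS | dSd; X -> P | S | c | XS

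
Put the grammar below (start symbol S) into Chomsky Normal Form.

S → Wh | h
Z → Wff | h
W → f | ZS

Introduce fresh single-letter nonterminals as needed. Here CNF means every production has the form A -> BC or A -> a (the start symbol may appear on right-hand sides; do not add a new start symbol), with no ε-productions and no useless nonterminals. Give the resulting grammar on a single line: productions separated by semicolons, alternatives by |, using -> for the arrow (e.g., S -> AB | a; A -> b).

No ε-productions.
No unit productions to eliminate.
TERM: introduce B -> f, A -> h and substitute in every rule of length ≥2.
BIN: Z -> WBB becomes Z -> WC, C -> BB.

S -> h | WA; A -> h; B -> f; C -> BB; W -> f | ZS; Z -> h | WC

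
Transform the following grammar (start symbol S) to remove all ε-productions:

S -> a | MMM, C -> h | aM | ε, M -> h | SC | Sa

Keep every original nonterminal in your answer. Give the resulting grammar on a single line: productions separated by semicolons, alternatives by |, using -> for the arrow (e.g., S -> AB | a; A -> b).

Nullable set: {C}.
Drop C -> ε.
M -> SC: C nullable, giving S | SC.
Unchanged (no nullable symbols): S -> MMM; S -> a; C -> aM; C -> h; M -> Sa; M -> h.

S -> a | MMM; C -> h | aM; M -> S | h | SC | Sa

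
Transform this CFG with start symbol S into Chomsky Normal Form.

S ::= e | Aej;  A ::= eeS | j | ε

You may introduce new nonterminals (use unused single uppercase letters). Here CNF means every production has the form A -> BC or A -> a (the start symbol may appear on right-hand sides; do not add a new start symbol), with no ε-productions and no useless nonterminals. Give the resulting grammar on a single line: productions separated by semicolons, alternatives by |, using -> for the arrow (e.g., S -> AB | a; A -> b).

Nullable: {A}; after ε-elimination: S -> e | ej | Aej; A -> j | eeS.
No unit productions to eliminate.
TERM: introduce B -> e, C -> j and substitute in every rule of length ≥2.
BIN: A -> BBS becomes A -> BD, D -> BS; S -> ABC becomes S -> AE, E -> BC.

S -> e | AE | BC; A -> j | BD; B -> e; C -> j; D -> BS; E -> BC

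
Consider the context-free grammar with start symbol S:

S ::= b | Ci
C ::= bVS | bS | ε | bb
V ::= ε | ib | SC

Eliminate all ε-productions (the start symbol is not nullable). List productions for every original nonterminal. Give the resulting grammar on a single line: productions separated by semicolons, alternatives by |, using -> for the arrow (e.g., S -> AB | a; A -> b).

Nullable set: {C, V}.
S -> Ci: C nullable, giving Ci | i.
Drop C -> ε.
C -> bVS: V nullable, giving bS | bVS.
Drop V -> ε.
V -> SC: C nullable, giving S | SC.
Unchanged (no nullable symbols): S -> b; C -> bS; C -> bb; V -> ib.

S -> b | i | Ci; C -> bS | bb | bVS; V -> S | SC | ib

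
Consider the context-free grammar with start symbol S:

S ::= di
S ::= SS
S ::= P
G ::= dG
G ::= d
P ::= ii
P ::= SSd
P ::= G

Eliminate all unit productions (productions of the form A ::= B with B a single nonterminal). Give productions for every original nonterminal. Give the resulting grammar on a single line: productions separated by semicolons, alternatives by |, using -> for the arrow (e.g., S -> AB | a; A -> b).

S -> d | SS | dG | di | ii | SSd; G -> d | dG; P -> d | dG | ii | SSd

Unit productions: P->G, S->P.
Unit pairs (A ⇒* B via units): (P,G), (S,G), (S,P).
S: inherits non-unit rules of {G, P, S} → SS | SSd | d | dG | di | ii.
G: inherits non-unit rules of {G} → d | dG.
P: inherits non-unit rules of {G, P} → SSd | d | dG | ii.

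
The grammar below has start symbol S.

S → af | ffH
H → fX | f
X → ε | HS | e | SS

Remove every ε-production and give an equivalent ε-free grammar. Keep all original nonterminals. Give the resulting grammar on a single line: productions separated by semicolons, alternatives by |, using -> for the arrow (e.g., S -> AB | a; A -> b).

Nullable set: {X}.
H -> fX: X nullable, giving f | fX.
Drop X -> ε.
Unchanged (no nullable symbols): S -> af; S -> ffH; H -> f; X -> HS; X -> SS; X -> e.

S -> af | ffH; H -> f | fX; X -> e | HS | SS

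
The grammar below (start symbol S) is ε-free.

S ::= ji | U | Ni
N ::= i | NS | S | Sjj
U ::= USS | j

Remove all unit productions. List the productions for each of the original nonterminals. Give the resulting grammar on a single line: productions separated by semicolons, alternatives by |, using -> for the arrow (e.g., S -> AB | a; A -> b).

S -> j | Ni | ji | USS; N -> i | j | NS | Ni | ji | Sjj | USS; U -> j | USS

Unit productions: N->S, S->U.
Unit pairs (A ⇒* B via units): (N,S), (N,U), (S,U).
S: inherits non-unit rules of {S, U} → Ni | USS | j | ji.
N: inherits non-unit rules of {N, S, U} → NS | Ni | Sjj | USS | i | j | ji.
U: inherits non-unit rules of {U} → USS | j.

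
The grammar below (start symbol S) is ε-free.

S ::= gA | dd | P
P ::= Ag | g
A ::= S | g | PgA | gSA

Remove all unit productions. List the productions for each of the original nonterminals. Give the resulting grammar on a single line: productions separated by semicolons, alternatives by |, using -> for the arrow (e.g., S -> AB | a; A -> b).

Unit productions: A->S, S->P.
Unit pairs (A ⇒* B via units): (A,P), (A,S), (S,P).
S: inherits non-unit rules of {P, S} → Ag | dd | g | gA.
A: inherits non-unit rules of {A, P, S} → Ag | PgA | dd | g | gA | gSA.
P: inherits non-unit rules of {P} → Ag | g.

S -> g | Ag | dd | gA; A -> g | Ag | dd | gA | PgA | gSA; P -> g | Ag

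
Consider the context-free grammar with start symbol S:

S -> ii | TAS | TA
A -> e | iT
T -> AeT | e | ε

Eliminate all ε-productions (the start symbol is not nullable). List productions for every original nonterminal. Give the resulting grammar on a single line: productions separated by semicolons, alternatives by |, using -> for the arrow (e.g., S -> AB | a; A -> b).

S -> A | AS | TA | ii | TAS; A -> e | i | iT; T -> e | Ae | AeT

Nullable set: {T}.
S -> TA: T nullable, giving A | TA.
S -> TAS: T nullable, giving AS | TAS.
A -> iT: T nullable, giving i | iT.
Drop T -> ε.
T -> AeT: T nullable, giving Ae | AeT.
Unchanged (no nullable symbols): S -> ii; A -> e; T -> e.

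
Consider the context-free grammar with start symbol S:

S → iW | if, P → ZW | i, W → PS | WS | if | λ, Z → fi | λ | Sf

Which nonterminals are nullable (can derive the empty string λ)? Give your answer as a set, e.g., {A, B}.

Directly nullable (have an ε-rule): {W, Z}.
P is nullable via P -> ZW (every symbol on the right is already known nullable).
Not nullable: S — each has a terminal in every rule's right-hand side or depends on a non-nullable symbol.

{P, W, Z}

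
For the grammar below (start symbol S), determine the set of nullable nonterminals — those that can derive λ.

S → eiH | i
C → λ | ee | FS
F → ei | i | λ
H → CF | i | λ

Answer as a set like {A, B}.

Directly nullable (have an ε-rule): {C, F, H}.
Not nullable: S — each has a terminal in every rule's right-hand side or depends on a non-nullable symbol.

{C, F, H}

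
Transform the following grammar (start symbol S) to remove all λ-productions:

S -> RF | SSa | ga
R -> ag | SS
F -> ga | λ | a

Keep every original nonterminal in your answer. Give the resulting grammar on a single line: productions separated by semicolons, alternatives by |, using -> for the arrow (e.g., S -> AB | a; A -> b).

Nullable set: {F}.
S -> RF: F nullable, giving R | RF.
Drop F -> λ.
Unchanged (no nullable symbols): S -> SSa; S -> ga; F -> a; F -> ga; R -> SS; R -> ag.

S -> R | RF | ga | SSa; F -> a | ga; R -> SS | ag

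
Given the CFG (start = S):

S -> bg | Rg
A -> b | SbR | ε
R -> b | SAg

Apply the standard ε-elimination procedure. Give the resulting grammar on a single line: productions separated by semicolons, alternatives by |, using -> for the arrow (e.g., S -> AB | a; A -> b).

S -> Rg | bg; A -> b | SbR; R -> b | Sg | SAg

Nullable set: {A}.
Drop A -> ε.
R -> SAg: A nullable, giving SAg | Sg.
Unchanged (no nullable symbols): S -> Rg; S -> bg; A -> SbR; A -> b; R -> b.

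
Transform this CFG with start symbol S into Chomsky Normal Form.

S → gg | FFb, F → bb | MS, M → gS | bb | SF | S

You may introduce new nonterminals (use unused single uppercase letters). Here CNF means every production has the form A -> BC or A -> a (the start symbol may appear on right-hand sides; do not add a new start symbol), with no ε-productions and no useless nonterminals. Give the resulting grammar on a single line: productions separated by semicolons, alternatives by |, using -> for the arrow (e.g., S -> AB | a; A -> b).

No ε-productions.
After unit-elimination: S -> gg | FFb; F -> MS | bb; M -> SF | bb | gS | gg | FFb.
TERM: introduce A -> b, B -> g and substitute in every rule of length ≥2.
BIN: M -> FFA becomes M -> FC, C -> FA; S -> FFA becomes S -> FD, D -> FA.

S -> BB | FD; A -> b; B -> g; C -> FA; D -> FA; F -> AA | MS; M -> AA | BB | BS | FC | SF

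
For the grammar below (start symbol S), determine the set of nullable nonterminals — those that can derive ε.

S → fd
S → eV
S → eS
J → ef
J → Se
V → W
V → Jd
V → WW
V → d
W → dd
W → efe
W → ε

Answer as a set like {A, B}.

Directly nullable (have an ε-rule): {W}.
V is nullable via V -> W (every symbol on the right is already known nullable).
Not nullable: J, S — each has a terminal in every rule's right-hand side or depends on a non-nullable symbol.

{V, W}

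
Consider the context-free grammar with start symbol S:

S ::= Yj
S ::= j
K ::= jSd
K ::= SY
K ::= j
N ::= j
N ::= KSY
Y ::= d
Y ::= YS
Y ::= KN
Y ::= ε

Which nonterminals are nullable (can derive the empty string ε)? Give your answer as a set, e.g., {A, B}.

{Y}

Directly nullable (have an ε-rule): {Y}.
Not nullable: K, N, S — each has a terminal in every rule's right-hand side or depends on a non-nullable symbol.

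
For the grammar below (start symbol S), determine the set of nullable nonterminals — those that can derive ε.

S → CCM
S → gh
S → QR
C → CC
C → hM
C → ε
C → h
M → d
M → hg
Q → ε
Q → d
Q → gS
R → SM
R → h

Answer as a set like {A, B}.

Directly nullable (have an ε-rule): {C, Q}.
Not nullable: M, R, S — each has a terminal in every rule's right-hand side or depends on a non-nullable symbol.

{C, Q}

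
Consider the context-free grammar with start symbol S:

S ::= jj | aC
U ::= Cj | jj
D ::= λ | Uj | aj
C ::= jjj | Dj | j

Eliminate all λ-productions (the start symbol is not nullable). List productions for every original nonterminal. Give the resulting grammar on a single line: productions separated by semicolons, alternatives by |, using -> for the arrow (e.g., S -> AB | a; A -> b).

Nullable set: {D}.
C -> Dj: D nullable, giving Dj | j.
Drop D -> λ.
Unchanged (no nullable symbols): S -> aC; S -> jj; C -> j; C -> jjj; D -> Uj; D -> aj; U -> Cj; U -> jj.

S -> aC | jj; C -> j | Dj | jjj; D -> Uj | aj; U -> Cj | jj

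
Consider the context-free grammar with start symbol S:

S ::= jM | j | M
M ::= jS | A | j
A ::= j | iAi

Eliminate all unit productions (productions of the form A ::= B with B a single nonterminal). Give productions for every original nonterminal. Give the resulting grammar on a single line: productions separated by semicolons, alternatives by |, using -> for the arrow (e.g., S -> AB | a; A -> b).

Unit productions: M->A, S->M.
Unit pairs (A ⇒* B via units): (M,A), (S,A), (S,M).
S: inherits non-unit rules of {A, M, S} → iAi | j | jM | jS.
A: inherits non-unit rules of {A} → iAi | j.
M: inherits non-unit rules of {A, M} → iAi | j | jS.

S -> j | jM | jS | iAi; A -> j | iAi; M -> j | jS | iAi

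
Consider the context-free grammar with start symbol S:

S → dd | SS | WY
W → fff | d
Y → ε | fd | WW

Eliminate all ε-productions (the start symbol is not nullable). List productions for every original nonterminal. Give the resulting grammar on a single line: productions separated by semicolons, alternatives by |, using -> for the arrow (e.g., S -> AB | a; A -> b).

Nullable set: {Y}.
S -> WY: Y nullable, giving W | WY.
Drop Y -> ε.
Unchanged (no nullable symbols): S -> SS; S -> dd; W -> d; W -> fff; Y -> WW; Y -> fd.

S -> W | SS | WY | dd; W -> d | fff; Y -> WW | fd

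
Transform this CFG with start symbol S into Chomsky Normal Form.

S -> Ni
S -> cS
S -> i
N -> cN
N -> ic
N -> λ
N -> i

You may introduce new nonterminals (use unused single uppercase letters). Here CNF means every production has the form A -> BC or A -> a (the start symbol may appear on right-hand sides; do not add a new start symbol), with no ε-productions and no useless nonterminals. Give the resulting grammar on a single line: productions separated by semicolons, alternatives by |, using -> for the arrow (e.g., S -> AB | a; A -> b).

S -> i | AS | NB; A -> c; B -> i; N -> c | i | AN | BA

Nullable: {N}; after ε-elimination: S -> i | Ni | cS; N -> c | i | cN | ic.
No unit productions to eliminate.
TERM: introduce A -> c, B -> i and substitute in every rule of length ≥2.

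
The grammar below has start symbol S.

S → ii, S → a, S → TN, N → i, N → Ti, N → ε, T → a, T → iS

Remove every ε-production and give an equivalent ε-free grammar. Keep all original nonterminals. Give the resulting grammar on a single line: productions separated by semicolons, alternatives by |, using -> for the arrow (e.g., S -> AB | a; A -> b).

S -> T | a | TN | ii; N -> i | Ti; T -> a | iS

Nullable set: {N}.
S -> TN: N nullable, giving T | TN.
Drop N -> ε.
Unchanged (no nullable symbols): S -> a; S -> ii; N -> Ti; N -> i; T -> a; T -> iS.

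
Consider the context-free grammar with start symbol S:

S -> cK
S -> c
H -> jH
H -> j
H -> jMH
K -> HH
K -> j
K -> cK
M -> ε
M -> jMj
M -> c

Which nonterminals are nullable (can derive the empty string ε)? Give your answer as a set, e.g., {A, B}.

{M}

Directly nullable (have an ε-rule): {M}.
Not nullable: H, K, S — each has a terminal in every rule's right-hand side or depends on a non-nullable symbol.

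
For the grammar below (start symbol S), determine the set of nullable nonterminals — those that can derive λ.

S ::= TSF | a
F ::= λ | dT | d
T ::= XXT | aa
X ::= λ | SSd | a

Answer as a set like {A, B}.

Directly nullable (have an ε-rule): {F, X}.
Not nullable: S, T — each has a terminal in every rule's right-hand side or depends on a non-nullable symbol.

{F, X}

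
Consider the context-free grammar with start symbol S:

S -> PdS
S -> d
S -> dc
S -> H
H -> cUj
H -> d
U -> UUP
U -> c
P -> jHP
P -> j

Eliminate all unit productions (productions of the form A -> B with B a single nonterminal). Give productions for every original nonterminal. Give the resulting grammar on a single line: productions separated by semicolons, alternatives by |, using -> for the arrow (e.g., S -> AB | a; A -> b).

Unit productions: S->H.
Unit pairs (A ⇒* B via units): (S,H).
S: inherits non-unit rules of {H, S} → PdS | cUj | d | dc.
H: inherits non-unit rules of {H} → cUj | d.
P: inherits non-unit rules of {P} → j | jHP.
U: inherits non-unit rules of {U} → UUP | c.

S -> d | dc | PdS | cUj; H -> d | cUj; P -> j | jHP; U -> c | UUP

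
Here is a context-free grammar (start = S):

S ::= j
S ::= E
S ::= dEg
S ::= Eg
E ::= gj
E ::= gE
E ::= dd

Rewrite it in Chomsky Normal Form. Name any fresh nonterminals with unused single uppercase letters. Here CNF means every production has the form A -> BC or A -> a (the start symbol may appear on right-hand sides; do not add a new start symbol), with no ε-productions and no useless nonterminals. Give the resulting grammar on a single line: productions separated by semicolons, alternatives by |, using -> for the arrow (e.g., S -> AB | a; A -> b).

No ε-productions.
After unit-elimination: S -> j | Eg | dd | gE | gj | dEg; E -> dd | gE | gj.
TERM: introduce A -> d, B -> g, C -> j and substitute in every rule of length ≥2.
BIN: S -> AEB becomes S -> AD, D -> EB.

S -> j | AA | AD | BC | BE | EB; A -> d; B -> g; C -> j; D -> EB; E -> AA | BC | BE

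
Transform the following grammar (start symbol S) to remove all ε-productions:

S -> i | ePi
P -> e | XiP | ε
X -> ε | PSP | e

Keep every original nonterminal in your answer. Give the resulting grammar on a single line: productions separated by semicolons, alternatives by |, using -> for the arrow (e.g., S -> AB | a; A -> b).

S -> i | ei | ePi; P -> e | i | Xi | iP | XiP; X -> S | e | PS | SP | PSP

Nullable set: {P, X}.
S -> ePi: P nullable, giving ePi | ei.
Drop P -> ε.
P -> XiP: X, P nullable, giving Xi | XiP | i | iP.
Drop X -> ε.
X -> PSP: P, P nullable, giving PS | PSP | S | SP.
Unchanged (no nullable symbols): S -> i; P -> e; X -> e.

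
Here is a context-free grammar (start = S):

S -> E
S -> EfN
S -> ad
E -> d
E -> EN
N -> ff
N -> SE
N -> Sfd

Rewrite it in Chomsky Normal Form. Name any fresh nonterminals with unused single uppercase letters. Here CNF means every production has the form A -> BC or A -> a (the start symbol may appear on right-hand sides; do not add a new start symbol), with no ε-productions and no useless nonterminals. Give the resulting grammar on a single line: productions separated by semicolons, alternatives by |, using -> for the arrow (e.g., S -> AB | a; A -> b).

S -> d | CB | EF | EN; A -> f; B -> d; C -> a; D -> AB; E -> d | EN; F -> AN; N -> AA | SD | SE

No ε-productions.
After unit-elimination: S -> d | EN | ad | EfN; E -> d | EN; N -> SE | ff | Sfd.
TERM: introduce C -> a, B -> d, A -> f and substitute in every rule of length ≥2.
BIN: N -> SAB becomes N -> SD, D -> AB; S -> EAN becomes S -> EF, F -> AN.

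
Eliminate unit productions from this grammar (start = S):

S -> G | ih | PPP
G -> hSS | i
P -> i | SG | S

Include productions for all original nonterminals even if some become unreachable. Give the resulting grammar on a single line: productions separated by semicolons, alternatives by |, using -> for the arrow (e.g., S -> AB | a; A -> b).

S -> i | ih | PPP | hSS; G -> i | hSS; P -> i | SG | ih | PPP | hSS

Unit productions: P->S, S->G.
Unit pairs (A ⇒* B via units): (P,G), (P,S), (S,G).
S: inherits non-unit rules of {G, S} → PPP | hSS | i | ih.
G: inherits non-unit rules of {G} → hSS | i.
P: inherits non-unit rules of {G, P, S} → PPP | SG | hSS | i | ih.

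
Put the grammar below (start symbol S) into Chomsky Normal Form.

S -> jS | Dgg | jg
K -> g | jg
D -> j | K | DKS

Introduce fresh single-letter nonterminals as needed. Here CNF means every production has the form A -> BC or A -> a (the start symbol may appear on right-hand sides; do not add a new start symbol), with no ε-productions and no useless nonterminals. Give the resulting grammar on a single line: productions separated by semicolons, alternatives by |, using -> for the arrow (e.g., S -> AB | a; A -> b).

No ε-productions.
After unit-elimination: S -> jS | jg | Dgg; D -> g | j | jg | DKS; K -> g | jg.
TERM: introduce B -> g, A -> j and substitute in every rule of length ≥2.
BIN: D -> DKS becomes D -> DC, C -> KS; S -> DBB becomes S -> DE, E -> BB.

S -> AB | AS | DE; A -> j; B -> g; C -> KS; D -> g | j | AB | DC; E -> BB; K -> g | AB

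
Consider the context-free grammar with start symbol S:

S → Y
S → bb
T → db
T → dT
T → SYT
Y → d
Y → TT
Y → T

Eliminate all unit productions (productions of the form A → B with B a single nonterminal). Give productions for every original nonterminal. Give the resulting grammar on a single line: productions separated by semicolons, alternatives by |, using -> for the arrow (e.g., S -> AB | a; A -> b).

S -> d | TT | bb | dT | db | SYT; T -> dT | db | SYT; Y -> d | TT | dT | db | SYT

Unit productions: S->Y, Y->T.
Unit pairs (A ⇒* B via units): (S,T), (S,Y), (Y,T).
S: inherits non-unit rules of {S, T, Y} → SYT | TT | bb | d | dT | db.
T: inherits non-unit rules of {T} → SYT | dT | db.
Y: inherits non-unit rules of {T, Y} → SYT | TT | d | dT | db.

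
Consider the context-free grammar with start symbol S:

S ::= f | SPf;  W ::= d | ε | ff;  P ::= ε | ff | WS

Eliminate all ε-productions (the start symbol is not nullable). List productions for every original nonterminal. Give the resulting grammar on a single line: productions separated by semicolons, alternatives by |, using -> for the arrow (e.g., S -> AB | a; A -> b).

Nullable set: {P, W}.
S -> SPf: P nullable, giving SPf | Sf.
Drop P -> ε.
P -> WS: W nullable, giving S | WS.
Drop W -> ε.
Unchanged (no nullable symbols): S -> f; P -> ff; W -> d; W -> ff.

S -> f | Sf | SPf; P -> S | WS | ff; W -> d | ff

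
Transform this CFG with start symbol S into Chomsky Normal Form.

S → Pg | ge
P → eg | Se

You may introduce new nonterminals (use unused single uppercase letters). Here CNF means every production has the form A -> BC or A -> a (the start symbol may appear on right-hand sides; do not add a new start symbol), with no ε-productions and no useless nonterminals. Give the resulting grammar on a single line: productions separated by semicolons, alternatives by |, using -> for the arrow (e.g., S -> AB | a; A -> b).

No ε-productions.
No unit productions to eliminate.
TERM: introduce A -> e, B -> g and substitute in every rule of length ≥2.

S -> BA | PB; A -> e; B -> g; P -> AB | SA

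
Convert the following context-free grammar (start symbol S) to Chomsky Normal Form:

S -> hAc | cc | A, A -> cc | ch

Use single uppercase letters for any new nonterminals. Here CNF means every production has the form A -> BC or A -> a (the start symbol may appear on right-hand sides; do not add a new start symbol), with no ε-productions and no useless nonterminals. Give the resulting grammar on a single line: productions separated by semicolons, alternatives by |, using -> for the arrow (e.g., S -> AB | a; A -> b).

No ε-productions.
After unit-elimination: S -> cc | ch | hAc; A -> cc | ch.
TERM: introduce B -> c, C -> h and substitute in every rule of length ≥2.
BIN: S -> CAB becomes S -> CD, D -> AB.

S -> BB | BC | CD; A -> BB | BC; B -> c; C -> h; D -> AB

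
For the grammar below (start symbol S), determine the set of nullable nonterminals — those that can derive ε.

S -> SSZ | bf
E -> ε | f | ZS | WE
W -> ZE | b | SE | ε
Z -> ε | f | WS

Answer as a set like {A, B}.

{E, W, Z}

Directly nullable (have an ε-rule): {E, W, Z}.
Not nullable: S — each has a terminal in every rule's right-hand side or depends on a non-nullable symbol.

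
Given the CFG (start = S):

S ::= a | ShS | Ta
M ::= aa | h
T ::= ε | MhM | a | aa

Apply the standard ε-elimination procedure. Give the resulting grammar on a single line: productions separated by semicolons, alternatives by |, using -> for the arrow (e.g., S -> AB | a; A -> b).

S -> a | Ta | ShS; M -> h | aa; T -> a | aa | MhM

Nullable set: {T}.
S -> Ta: T nullable, giving Ta | a.
Drop T -> ε.
Unchanged (no nullable symbols): S -> ShS; S -> a; M -> aa; M -> h; T -> MhM; T -> a; T -> aa.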